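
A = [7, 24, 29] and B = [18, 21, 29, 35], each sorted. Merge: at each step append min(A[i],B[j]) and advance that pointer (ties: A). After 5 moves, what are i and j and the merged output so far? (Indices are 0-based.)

[i=0,j=0] A[i]=7<=B[j]=18 take 7 → i++
[i=1,j=0] A[i]=24>B[j]=18 take 18 → j++
[i=1,j=1] A[i]=24>B[j]=21 take 21 → j++
[i=1,j=2] A[i]=24<=B[j]=29 take 24 → i++
[i=2,j=2] A[i]=29<=B[j]=29 take 29 → i++

i=3, j=2, merged so far=[7, 18, 21, 24, 29]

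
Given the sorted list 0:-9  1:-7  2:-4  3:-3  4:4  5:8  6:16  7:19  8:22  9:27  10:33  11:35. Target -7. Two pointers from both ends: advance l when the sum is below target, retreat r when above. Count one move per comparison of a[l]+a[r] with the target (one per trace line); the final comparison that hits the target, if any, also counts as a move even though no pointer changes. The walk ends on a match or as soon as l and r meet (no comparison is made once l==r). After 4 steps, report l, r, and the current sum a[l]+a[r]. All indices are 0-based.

[0,11] -9+35=26 >-7 → r--
[0,10] -9+33=24 >-7 → r--
[0,9] -9+27=18 >-7 → r--
[0,8] -9+22=13 >-7 → r--

l=0, r=7, sum=10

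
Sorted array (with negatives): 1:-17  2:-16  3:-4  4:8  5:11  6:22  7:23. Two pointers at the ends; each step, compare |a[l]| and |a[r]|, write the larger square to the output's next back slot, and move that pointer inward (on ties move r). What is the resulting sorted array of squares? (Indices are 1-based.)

[16, 64, 121, 256, 289, 484, 529]

[1,7] |-17|<=|23| out[7]=529 → r--
[1,6] |-17|<=|22| out[6]=484 → r--
[1,5] |-17|>|11| out[5]=289 → l++
[2,5] |-16|>|11| out[4]=256 → l++
[3,5] |-4|<=|11| out[3]=121 → r--
[3,4] |-4|<=|8| out[2]=64 → r--
[3,3] |-4|<=|-4| out[1]=16 → r--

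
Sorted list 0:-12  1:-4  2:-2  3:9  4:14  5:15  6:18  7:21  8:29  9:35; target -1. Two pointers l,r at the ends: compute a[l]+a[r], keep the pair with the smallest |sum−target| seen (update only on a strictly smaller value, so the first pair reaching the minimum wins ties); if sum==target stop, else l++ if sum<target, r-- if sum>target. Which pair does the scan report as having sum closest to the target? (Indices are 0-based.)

l=0 r=9: -12+35=23 d=24 *, r--
l=0 r=8: -12+29=17 d=18 *, r--
l=0 r=7: -12+21=9 d=10 *, r--
l=0 r=6: -12+18=6 d=7 *, r--
l=0 r=5: -12+15=3 d=4 *, r--
l=0 r=4: -12+14=2 d=3 *, r--
l=0 r=3: -12+9=-3 d=2 *, l++
l=1 r=3: -4+9=5 d=6, r--
l=1 r=2: -4+-2=-6 d=5, l++

pair (-12, 9) with sum -3 (|Δ|=2)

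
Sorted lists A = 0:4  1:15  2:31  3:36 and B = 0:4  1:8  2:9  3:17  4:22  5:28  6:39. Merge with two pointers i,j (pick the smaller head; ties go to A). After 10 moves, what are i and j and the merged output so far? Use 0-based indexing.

i=4, j=6, merged so far=[4, 4, 8, 9, 15, 17, 22, 28, 31, 36]

i=0 j=0: A[i]=4<=B[j]=4 take 4, i++
i=1 j=0: A[i]=15>B[j]=4 take 4, j++
i=1 j=1: A[i]=15>B[j]=8 take 8, j++
i=1 j=2: A[i]=15>B[j]=9 take 9, j++
i=1 j=3: A[i]=15<=B[j]=17 take 15, i++
i=2 j=3: A[i]=31>B[j]=17 take 17, j++
i=2 j=4: A[i]=31>B[j]=22 take 22, j++
i=2 j=5: A[i]=31>B[j]=28 take 28, j++
i=2 j=6: A[i]=31<=B[j]=39 take 31, i++
i=3 j=6: A[i]=36<=B[j]=39 take 36, i++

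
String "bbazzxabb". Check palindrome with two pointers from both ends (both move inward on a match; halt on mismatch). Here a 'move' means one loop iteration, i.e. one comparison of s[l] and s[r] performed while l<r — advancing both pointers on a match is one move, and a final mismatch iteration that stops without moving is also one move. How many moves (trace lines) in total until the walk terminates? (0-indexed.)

4 moves

[0,8] 'b'=='b' → l++,r--
[1,7] 'b'=='b' → l++,r--
[2,6] 'a'=='a' → l++,r--
[3,5] 'z'!='x' → stop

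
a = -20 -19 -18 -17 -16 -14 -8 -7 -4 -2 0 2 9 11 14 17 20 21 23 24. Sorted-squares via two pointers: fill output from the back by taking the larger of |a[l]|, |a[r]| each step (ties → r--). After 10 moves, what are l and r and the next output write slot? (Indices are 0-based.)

l=5, r=14, next write slot=9

[0,19] |-20|<=|24| out[19]=576 → r--
[0,18] |-20|<=|23| out[18]=529 → r--
[0,17] |-20|<=|21| out[17]=441 → r--
[0,16] |-20|<=|20| out[16]=400 → r--
[0,15] |-20|>|17| out[15]=400 → l++
[1,15] |-19|>|17| out[14]=361 → l++
[2,15] |-18|>|17| out[13]=324 → l++
[3,15] |-17|<=|17| out[12]=289 → r--
[3,14] |-17|>|14| out[11]=289 → l++
[4,14] |-16|>|14| out[10]=256 → l++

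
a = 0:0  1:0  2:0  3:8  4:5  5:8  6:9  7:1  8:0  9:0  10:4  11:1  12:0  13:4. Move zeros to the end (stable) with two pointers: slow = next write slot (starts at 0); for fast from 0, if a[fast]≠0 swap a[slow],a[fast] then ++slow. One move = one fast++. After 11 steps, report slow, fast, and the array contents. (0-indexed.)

slow=0 fast=0: a[fast]=0, fast++
slow=0 fast=1: a[fast]=0, fast++
slow=0 fast=2: a[fast]=0, fast++
slow=0 fast=3: a[fast]=8≠0 swap→a[0]=8, slow++,fast++
slow=1 fast=4: a[fast]=5≠0 swap→a[1]=5, slow++,fast++
slow=2 fast=5: a[fast]=8≠0 swap→a[2]=8, slow++,fast++
slow=3 fast=6: a[fast]=9≠0 swap→a[3]=9, slow++,fast++
slow=4 fast=7: a[fast]=1≠0 swap→a[4]=1, slow++,fast++
slow=5 fast=8: a[fast]=0, fast++
slow=5 fast=9: a[fast]=0, fast++
slow=5 fast=10: a[fast]=4≠0 swap→a[5]=4, slow++,fast++

slow=6, fast=11, a=[8, 5, 8, 9, 1, 4, 0, 0, 0, 0, 0, 1, 0, 4]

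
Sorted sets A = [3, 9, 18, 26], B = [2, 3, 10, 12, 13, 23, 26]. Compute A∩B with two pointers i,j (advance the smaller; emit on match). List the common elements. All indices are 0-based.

intersection = [3, 26]

[i=0,j=0] 3>2 → j++
[i=0,j=1] 3==3 emit → i++,j++
[i=1,j=2] 9<10 → i++
[i=2,j=2] 18>10 → j++
[i=2,j=3] 18>12 → j++
[i=2,j=4] 18>13 → j++
[i=2,j=5] 18<23 → i++
[i=3,j=5] 26>23 → j++
[i=3,j=6] 26==26 emit → i++,j++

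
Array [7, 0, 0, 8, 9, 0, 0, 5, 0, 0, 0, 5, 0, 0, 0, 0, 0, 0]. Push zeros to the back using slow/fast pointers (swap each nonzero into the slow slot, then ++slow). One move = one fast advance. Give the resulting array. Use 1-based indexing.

[7, 8, 9, 5, 5, 0, 0, 0, 0, 0, 0, 0, 0, 0, 0, 0, 0, 0]

(s=1,f=1) a[fast]=7≠0 swap→a[1]=7 → slow++,fast++
(s=2,f=2) a[fast]=0 → fast++
(s=2,f=3) a[fast]=0 → fast++
(s=2,f=4) a[fast]=8≠0 swap→a[2]=8 → slow++,fast++
(s=3,f=5) a[fast]=9≠0 swap→a[3]=9 → slow++,fast++
(s=4,f=6) a[fast]=0 → fast++
(s=4,f=7) a[fast]=0 → fast++
(s=4,f=8) a[fast]=5≠0 swap→a[4]=5 → slow++,fast++
(s=5,f=9) a[fast]=0 → fast++
(s=5,f=10) a[fast]=0 → fast++
(s=5,f=11) a[fast]=0 → fast++
(s=5,f=12) a[fast]=5≠0 swap→a[5]=5 → slow++,fast++
(s=6,f=13) a[fast]=0 → fast++
(s=6,f=14) a[fast]=0 → fast++
(s=6,f=15) a[fast]=0 → fast++
(s=6,f=16) a[fast]=0 → fast++
(s=6,f=17) a[fast]=0 → fast++
(s=6,f=18) a[fast]=0 → fast++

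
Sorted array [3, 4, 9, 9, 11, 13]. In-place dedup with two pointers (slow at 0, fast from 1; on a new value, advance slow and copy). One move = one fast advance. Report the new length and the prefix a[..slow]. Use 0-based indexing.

length 5; prefix = [3, 4, 9, 11, 13]

(s=0,f=1) a[fast]=4≠a[slow]=3 write a[1]=4 → slow++,fast++
(s=1,f=2) a[fast]=9≠a[slow]=4 write a[2]=9 → slow++,fast++
(s=2,f=3) a[fast]=9=a[slow] dup → fast++
(s=2,f=4) a[fast]=11≠a[slow]=9 write a[3]=11 → slow++,fast++
(s=3,f=5) a[fast]=13≠a[slow]=11 write a[4]=13 → slow++,fast++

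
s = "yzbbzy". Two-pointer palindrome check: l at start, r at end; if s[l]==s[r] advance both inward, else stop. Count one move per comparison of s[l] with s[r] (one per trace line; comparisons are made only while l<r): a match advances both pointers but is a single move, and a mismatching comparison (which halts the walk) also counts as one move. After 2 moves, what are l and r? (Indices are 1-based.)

[1,6] 'y'=='y' → l++,r--
[2,5] 'z'=='z' → l++,r--

l=3, r=4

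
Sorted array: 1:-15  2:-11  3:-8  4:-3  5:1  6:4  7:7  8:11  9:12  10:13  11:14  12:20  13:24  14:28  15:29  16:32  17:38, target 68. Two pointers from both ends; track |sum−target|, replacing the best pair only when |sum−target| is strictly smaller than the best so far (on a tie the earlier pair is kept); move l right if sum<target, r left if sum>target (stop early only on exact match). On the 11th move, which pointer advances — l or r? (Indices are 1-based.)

l

[1,17] -15+38=23 d=45 * → l++
[2,17] -11+38=27 d=41 * → l++
[3,17] -8+38=30 d=38 * → l++
[4,17] -3+38=35 d=33 * → l++
[5,17] 1+38=39 d=29 * → l++
[6,17] 4+38=42 d=26 * → l++
[7,17] 7+38=45 d=23 * → l++
[8,17] 11+38=49 d=19 * → l++
[9,17] 12+38=50 d=18 * → l++
[10,17] 13+38=51 d=17 * → l++
[11,17] 14+38=52 d=16 * → l++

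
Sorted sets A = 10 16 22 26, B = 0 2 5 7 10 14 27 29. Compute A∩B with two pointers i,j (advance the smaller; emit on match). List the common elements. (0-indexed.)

intersection = [10]

i=0 j=0: 10>0, j++
i=0 j=1: 10>2, j++
i=0 j=2: 10>5, j++
i=0 j=3: 10>7, j++
i=0 j=4: 10==10 emit, i++,j++
i=1 j=5: 16>14, j++
i=1 j=6: 16<27, i++
i=2 j=6: 22<27, i++
i=3 j=6: 26<27, i++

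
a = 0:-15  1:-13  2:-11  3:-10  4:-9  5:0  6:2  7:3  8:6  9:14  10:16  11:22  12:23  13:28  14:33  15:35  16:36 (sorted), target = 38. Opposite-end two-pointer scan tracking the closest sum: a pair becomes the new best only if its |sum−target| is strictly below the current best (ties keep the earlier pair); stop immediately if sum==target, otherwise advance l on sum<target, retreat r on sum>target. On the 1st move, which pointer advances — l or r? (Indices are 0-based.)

[0,16] -15+36=21 d=17 * → l++

l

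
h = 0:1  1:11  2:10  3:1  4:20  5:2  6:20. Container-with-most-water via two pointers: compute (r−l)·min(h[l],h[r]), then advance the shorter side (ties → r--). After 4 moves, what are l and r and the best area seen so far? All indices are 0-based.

l=0 r=6: min(1,20)*6=6 best=6 *, l++
l=1 r=6: min(11,20)*5=55 best=55 *, l++
l=2 r=6: min(10,20)*4=40 best=55, l++
l=3 r=6: min(1,20)*3=3 best=55, l++

l=4, r=6, best area=55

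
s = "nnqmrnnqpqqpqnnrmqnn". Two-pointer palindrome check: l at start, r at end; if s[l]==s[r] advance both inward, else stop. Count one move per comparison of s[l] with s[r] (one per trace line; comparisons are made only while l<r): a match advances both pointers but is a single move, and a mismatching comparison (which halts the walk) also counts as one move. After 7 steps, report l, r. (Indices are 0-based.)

[0,19] 'n'=='n' → l++,r--
[1,18] 'n'=='n' → l++,r--
[2,17] 'q'=='q' → l++,r--
[3,16] 'm'=='m' → l++,r--
[4,15] 'r'=='r' → l++,r--
[5,14] 'n'=='n' → l++,r--
[6,13] 'n'=='n' → l++,r--

l=7, r=12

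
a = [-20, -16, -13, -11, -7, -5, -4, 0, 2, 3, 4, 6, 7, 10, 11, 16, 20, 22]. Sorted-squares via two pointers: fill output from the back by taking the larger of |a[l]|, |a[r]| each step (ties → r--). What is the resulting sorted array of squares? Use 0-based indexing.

[0, 4, 9, 16, 16, 25, 36, 49, 49, 100, 121, 121, 169, 256, 256, 400, 400, 484]

[0,17] |-20|<=|22| out[17]=484 → r--
[0,16] |-20|<=|20| out[16]=400 → r--
[0,15] |-20|>|16| out[15]=400 → l++
[1,15] |-16|<=|16| out[14]=256 → r--
[1,14] |-16|>|11| out[13]=256 → l++
[2,14] |-13|>|11| out[12]=169 → l++
[3,14] |-11|<=|11| out[11]=121 → r--
[3,13] |-11|>|10| out[10]=121 → l++
[4,13] |-7|<=|10| out[9]=100 → r--
[4,12] |-7|<=|7| out[8]=49 → r--
[4,11] |-7|>|6| out[7]=49 → l++
[5,11] |-5|<=|6| out[6]=36 → r--
[5,10] |-5|>|4| out[5]=25 → l++
[6,10] |-4|<=|4| out[4]=16 → r--
[6,9] |-4|>|3| out[3]=16 → l++
[7,9] |0|<=|3| out[2]=9 → r--
[7,8] |0|<=|2| out[1]=4 → r--
[7,7] |0|<=|0| out[0]=0 → r--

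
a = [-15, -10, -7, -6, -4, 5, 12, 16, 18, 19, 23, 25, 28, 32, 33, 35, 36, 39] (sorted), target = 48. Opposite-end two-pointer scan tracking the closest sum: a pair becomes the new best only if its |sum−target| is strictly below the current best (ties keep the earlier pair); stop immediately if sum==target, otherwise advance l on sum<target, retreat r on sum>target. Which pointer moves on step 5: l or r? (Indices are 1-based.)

[1,18] -15+39=24 d=24 * → l++
[2,18] -10+39=29 d=19 * → l++
[3,18] -7+39=32 d=16 * → l++
[4,18] -6+39=33 d=15 * → l++
[5,18] -4+39=35 d=13 * → l++

l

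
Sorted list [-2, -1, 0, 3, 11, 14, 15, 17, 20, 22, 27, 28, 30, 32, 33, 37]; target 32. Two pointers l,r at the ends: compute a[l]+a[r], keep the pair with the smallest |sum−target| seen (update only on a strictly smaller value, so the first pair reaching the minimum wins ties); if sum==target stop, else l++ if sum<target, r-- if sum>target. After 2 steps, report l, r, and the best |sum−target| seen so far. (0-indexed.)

l=0 r=15: -2+37=35 d=3 *, r--
l=0 r=14: -2+33=31 d=1 *, l++

l=1, r=14, best |Δ|=1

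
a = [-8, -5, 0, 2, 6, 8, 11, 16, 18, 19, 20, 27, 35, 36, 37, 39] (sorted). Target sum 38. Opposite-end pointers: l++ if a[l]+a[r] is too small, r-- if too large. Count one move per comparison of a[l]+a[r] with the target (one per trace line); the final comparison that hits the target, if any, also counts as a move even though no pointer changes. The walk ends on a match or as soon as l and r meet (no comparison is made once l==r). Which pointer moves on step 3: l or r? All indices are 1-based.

r

[1,16] -8+39=31 <38 → l++
[2,16] -5+39=34 <38 → l++
[3,16] 0+39=39 >38 → r--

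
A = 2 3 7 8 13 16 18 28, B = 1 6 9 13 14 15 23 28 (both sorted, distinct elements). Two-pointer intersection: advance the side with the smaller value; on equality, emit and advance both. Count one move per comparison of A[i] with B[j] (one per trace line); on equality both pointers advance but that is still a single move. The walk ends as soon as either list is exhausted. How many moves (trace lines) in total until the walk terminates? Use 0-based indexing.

i=0 j=0: 2>1, j++
i=0 j=1: 2<6, i++
i=1 j=1: 3<6, i++
i=2 j=1: 7>6, j++
i=2 j=2: 7<9, i++
i=3 j=2: 8<9, i++
i=4 j=2: 13>9, j++
i=4 j=3: 13==13 emit, i++,j++
i=5 j=4: 16>14, j++
i=5 j=5: 16>15, j++
i=5 j=6: 16<23, i++
i=6 j=6: 18<23, i++
i=7 j=6: 28>23, j++
i=7 j=7: 28==28 emit, i++,j++

14 moves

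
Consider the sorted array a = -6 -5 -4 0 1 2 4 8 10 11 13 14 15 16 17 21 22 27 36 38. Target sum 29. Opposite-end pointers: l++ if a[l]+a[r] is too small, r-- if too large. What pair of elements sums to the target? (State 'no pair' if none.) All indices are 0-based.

(2, 27)

l=0 r=19: -6+38=32 >29, r--
l=0 r=18: -6+36=30 >29, r--
l=0 r=17: -6+27=21 <29, l++
l=1 r=17: -5+27=22 <29, l++
l=2 r=17: -4+27=23 <29, l++
l=3 r=17: 0+27=27 <29, l++
l=4 r=17: 1+27=28 <29, l++
l=5 r=17: 2+27=29, found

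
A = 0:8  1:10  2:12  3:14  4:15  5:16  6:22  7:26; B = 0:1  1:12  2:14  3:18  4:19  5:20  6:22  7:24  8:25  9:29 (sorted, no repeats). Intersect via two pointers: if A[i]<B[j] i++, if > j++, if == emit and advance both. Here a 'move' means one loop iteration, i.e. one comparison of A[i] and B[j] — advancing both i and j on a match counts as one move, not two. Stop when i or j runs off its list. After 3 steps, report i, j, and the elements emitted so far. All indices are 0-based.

i=2, j=1, emitted=[]

i=0 j=0: 8>1, j++
i=0 j=1: 8<12, i++
i=1 j=1: 10<12, i++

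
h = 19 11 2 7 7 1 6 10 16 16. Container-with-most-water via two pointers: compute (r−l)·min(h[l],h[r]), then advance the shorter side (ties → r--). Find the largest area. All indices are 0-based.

max area = 144

[0,9] min(19,16)*9=144 best=144 * → r--
[0,8] min(19,16)*8=128 best=144 → r--
[0,7] min(19,10)*7=70 best=144 → r--
[0,6] min(19,6)*6=36 best=144 → r--
[0,5] min(19,1)*5=5 best=144 → r--
[0,4] min(19,7)*4=28 best=144 → r--
[0,3] min(19,7)*3=21 best=144 → r--
[0,2] min(19,2)*2=4 best=144 → r--
[0,1] min(19,11)*1=11 best=144 → r--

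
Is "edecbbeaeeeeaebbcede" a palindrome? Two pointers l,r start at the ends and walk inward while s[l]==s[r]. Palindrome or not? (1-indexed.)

l=1 r=20: 'e'=='e', l++,r--
l=2 r=19: 'd'=='d', l++,r--
l=3 r=18: 'e'=='e', l++,r--
l=4 r=17: 'c'=='c', l++,r--
l=5 r=16: 'b'=='b', l++,r--
l=6 r=15: 'b'=='b', l++,r--
l=7 r=14: 'e'=='e', l++,r--
l=8 r=13: 'a'=='a', l++,r--
l=9 r=12: 'e'=='e', l++,r--
l=10 r=11: 'e'=='e', l++,r--

palindrome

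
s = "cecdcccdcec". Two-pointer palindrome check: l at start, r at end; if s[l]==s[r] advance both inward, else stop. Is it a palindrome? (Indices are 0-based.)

l=0 r=10: 'c'=='c', l++,r--
l=1 r=9: 'e'=='e', l++,r--
l=2 r=8: 'c'=='c', l++,r--
l=3 r=7: 'd'=='d', l++,r--
l=4 r=6: 'c'=='c', l++,r--

palindrome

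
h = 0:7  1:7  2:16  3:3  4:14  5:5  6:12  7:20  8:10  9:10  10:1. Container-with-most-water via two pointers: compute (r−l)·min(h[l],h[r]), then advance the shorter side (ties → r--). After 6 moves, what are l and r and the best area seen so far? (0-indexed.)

l=0 r=10: min(7,1)*10=10 best=10 *, r--
l=0 r=9: min(7,10)*9=63 best=63 *, l++
l=1 r=9: min(7,10)*8=56 best=63, l++
l=2 r=9: min(16,10)*7=70 best=70 *, r--
l=2 r=8: min(16,10)*6=60 best=70, r--
l=2 r=7: min(16,20)*5=80 best=80 *, l++

l=3, r=7, best area=80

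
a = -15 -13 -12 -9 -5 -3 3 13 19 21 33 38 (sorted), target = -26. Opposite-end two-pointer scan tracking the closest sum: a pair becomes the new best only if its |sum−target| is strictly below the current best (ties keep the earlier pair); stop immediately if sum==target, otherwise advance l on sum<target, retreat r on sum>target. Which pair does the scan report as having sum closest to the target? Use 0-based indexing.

pair (-15, -12) with sum -27 (|Δ|=1)

l=0 r=11: -15+38=23 d=49 *, r--
l=0 r=10: -15+33=18 d=44 *, r--
l=0 r=9: -15+21=6 d=32 *, r--
l=0 r=8: -15+19=4 d=30 *, r--
l=0 r=7: -15+13=-2 d=24 *, r--
l=0 r=6: -15+3=-12 d=14 *, r--
l=0 r=5: -15+-3=-18 d=8 *, r--
l=0 r=4: -15+-5=-20 d=6 *, r--
l=0 r=3: -15+-9=-24 d=2 *, r--
l=0 r=2: -15+-12=-27 d=1 *, l++
l=1 r=2: -13+-12=-25 d=1, r--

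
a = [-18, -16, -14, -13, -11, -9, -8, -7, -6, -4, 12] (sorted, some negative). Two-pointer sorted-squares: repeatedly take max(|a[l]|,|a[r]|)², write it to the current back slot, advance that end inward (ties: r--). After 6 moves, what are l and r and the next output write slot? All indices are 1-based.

l=6, r=10, next write slot=5

l=1 r=11: |-18|>|12| out[11]=324, l++
l=2 r=11: |-16|>|12| out[10]=256, l++
l=3 r=11: |-14|>|12| out[9]=196, l++
l=4 r=11: |-13|>|12| out[8]=169, l++
l=5 r=11: |-11|<=|12| out[7]=144, r--
l=5 r=10: |-11|>|-4| out[6]=121, l++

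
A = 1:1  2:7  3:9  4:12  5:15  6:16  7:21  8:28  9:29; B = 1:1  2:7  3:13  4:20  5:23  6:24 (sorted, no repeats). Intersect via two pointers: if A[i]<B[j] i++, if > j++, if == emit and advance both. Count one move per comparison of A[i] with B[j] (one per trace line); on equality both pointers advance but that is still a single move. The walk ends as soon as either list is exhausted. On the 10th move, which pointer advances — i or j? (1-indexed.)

i=1 j=1: 1==1 emit, i++,j++
i=2 j=2: 7==7 emit, i++,j++
i=3 j=3: 9<13, i++
i=4 j=3: 12<13, i++
i=5 j=3: 15>13, j++
i=5 j=4: 15<20, i++
i=6 j=4: 16<20, i++
i=7 j=4: 21>20, j++
i=7 j=5: 21<23, i++
i=8 j=5: 28>23, j++

j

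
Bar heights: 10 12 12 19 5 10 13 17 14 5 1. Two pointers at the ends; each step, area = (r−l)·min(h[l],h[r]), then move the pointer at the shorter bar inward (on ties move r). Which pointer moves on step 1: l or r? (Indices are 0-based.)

l=0 r=10: min(10,1)*10=10 best=10 *, r--

r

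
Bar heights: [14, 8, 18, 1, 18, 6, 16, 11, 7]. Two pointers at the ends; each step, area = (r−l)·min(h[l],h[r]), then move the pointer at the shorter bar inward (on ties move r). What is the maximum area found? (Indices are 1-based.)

max area = 84

[1,9] min(14,7)*8=56 best=56 * → r--
[1,8] min(14,11)*7=77 best=77 * → r--
[1,7] min(14,16)*6=84 best=84 * → l++
[2,7] min(8,16)*5=40 best=84 → l++
[3,7] min(18,16)*4=64 best=84 → r--
[3,6] min(18,6)*3=18 best=84 → r--
[3,5] min(18,18)*2=36 best=84 → r--
[3,4] min(18,1)*1=1 best=84 → r--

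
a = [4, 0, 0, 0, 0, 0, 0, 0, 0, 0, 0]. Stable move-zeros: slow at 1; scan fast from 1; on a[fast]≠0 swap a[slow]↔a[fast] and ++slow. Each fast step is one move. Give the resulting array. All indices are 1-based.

[4, 0, 0, 0, 0, 0, 0, 0, 0, 0, 0]

(s=1,f=1) a[fast]=4≠0 swap→a[1]=4 → slow++,fast++
(s=2,f=2) a[fast]=0 → fast++
(s=2,f=3) a[fast]=0 → fast++
(s=2,f=4) a[fast]=0 → fast++
(s=2,f=5) a[fast]=0 → fast++
(s=2,f=6) a[fast]=0 → fast++
(s=2,f=7) a[fast]=0 → fast++
(s=2,f=8) a[fast]=0 → fast++
(s=2,f=9) a[fast]=0 → fast++
(s=2,f=10) a[fast]=0 → fast++
(s=2,f=11) a[fast]=0 → fast++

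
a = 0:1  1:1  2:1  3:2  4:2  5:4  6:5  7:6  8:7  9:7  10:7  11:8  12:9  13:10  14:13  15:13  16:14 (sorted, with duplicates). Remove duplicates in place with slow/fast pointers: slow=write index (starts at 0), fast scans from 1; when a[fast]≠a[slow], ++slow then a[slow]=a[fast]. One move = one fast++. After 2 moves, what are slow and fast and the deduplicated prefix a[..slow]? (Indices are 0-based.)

(s=0,f=1) a[fast]=1=a[slow] dup → fast++
(s=0,f=2) a[fast]=1=a[slow] dup → fast++

slow=0, fast=3, prefix=[1]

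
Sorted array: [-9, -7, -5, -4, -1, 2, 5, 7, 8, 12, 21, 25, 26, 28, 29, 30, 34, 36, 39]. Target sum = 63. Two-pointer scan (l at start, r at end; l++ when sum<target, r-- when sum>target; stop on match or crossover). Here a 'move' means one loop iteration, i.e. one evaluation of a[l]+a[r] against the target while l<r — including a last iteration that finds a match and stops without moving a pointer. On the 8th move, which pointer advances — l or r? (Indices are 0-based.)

l

[0,18] -9+39=30 <63 → l++
[1,18] -7+39=32 <63 → l++
[2,18] -5+39=34 <63 → l++
[3,18] -4+39=35 <63 → l++
[4,18] -1+39=38 <63 → l++
[5,18] 2+39=41 <63 → l++
[6,18] 5+39=44 <63 → l++
[7,18] 7+39=46 <63 → l++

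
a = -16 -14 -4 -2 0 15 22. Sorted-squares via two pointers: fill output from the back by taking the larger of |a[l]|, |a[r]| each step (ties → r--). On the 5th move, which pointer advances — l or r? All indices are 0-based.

l=0 r=6: |-16|<=|22| out[6]=484, r--
l=0 r=5: |-16|>|15| out[5]=256, l++
l=1 r=5: |-14|<=|15| out[4]=225, r--
l=1 r=4: |-14|>|0| out[3]=196, l++
l=2 r=4: |-4|>|0| out[2]=16, l++

l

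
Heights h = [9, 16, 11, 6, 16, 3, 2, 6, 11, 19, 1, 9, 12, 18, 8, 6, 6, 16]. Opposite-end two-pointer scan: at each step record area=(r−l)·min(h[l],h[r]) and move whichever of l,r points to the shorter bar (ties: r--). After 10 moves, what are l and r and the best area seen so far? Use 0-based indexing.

l=6, r=13, best area=256

l=0 r=17: min(9,16)*17=153 best=153 *, l++
l=1 r=17: min(16,16)*16=256 best=256 *, r--
l=1 r=16: min(16,6)*15=90 best=256, r--
l=1 r=15: min(16,6)*14=84 best=256, r--
l=1 r=14: min(16,8)*13=104 best=256, r--
l=1 r=13: min(16,18)*12=192 best=256, l++
l=2 r=13: min(11,18)*11=121 best=256, l++
l=3 r=13: min(6,18)*10=60 best=256, l++
l=4 r=13: min(16,18)*9=144 best=256, l++
l=5 r=13: min(3,18)*8=24 best=256, l++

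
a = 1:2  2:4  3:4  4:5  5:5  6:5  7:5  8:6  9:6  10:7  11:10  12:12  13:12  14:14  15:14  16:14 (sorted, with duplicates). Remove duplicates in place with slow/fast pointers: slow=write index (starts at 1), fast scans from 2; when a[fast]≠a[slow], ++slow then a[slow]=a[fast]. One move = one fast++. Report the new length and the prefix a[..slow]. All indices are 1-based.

(s=1,f=2) a[fast]=4≠a[slow]=2 write a[2]=4 → slow++,fast++
(s=2,f=3) a[fast]=4=a[slow] dup → fast++
(s=2,f=4) a[fast]=5≠a[slow]=4 write a[3]=5 → slow++,fast++
(s=3,f=5) a[fast]=5=a[slow] dup → fast++
(s=3,f=6) a[fast]=5=a[slow] dup → fast++
(s=3,f=7) a[fast]=5=a[slow] dup → fast++
(s=3,f=8) a[fast]=6≠a[slow]=5 write a[4]=6 → slow++,fast++
(s=4,f=9) a[fast]=6=a[slow] dup → fast++
(s=4,f=10) a[fast]=7≠a[slow]=6 write a[5]=7 → slow++,fast++
(s=5,f=11) a[fast]=10≠a[slow]=7 write a[6]=10 → slow++,fast++
(s=6,f=12) a[fast]=12≠a[slow]=10 write a[7]=12 → slow++,fast++
(s=7,f=13) a[fast]=12=a[slow] dup → fast++
(s=7,f=14) a[fast]=14≠a[slow]=12 write a[8]=14 → slow++,fast++
(s=8,f=15) a[fast]=14=a[slow] dup → fast++
(s=8,f=16) a[fast]=14=a[slow] dup → fast++

length 8; prefix = [2, 4, 5, 6, 7, 10, 12, 14]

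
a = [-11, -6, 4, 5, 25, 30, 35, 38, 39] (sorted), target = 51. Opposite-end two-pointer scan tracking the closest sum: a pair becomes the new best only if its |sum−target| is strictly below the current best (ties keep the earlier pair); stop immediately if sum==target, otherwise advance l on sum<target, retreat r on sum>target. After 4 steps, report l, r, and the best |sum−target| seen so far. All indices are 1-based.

l=5, r=9, best |Δ|=7

[1,9] -11+39=28 d=23 * → l++
[2,9] -6+39=33 d=18 * → l++
[3,9] 4+39=43 d=8 * → l++
[4,9] 5+39=44 d=7 * → l++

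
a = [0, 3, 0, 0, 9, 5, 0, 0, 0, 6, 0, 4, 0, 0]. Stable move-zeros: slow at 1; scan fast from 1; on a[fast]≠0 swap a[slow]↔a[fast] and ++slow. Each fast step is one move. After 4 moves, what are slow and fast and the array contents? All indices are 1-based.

slow=2, fast=5, a=[3, 0, 0, 0, 9, 5, 0, 0, 0, 6, 0, 4, 0, 0]

(s=1,f=1) a[fast]=0 → fast++
(s=1,f=2) a[fast]=3≠0 swap→a[1]=3 → slow++,fast++
(s=2,f=3) a[fast]=0 → fast++
(s=2,f=4) a[fast]=0 → fast++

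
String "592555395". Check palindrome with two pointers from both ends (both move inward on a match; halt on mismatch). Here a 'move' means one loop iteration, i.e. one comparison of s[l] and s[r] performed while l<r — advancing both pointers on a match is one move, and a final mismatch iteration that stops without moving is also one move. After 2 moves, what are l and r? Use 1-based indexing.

[1,9] '5'=='5' → l++,r--
[2,8] '9'=='9' → l++,r--

l=3, r=7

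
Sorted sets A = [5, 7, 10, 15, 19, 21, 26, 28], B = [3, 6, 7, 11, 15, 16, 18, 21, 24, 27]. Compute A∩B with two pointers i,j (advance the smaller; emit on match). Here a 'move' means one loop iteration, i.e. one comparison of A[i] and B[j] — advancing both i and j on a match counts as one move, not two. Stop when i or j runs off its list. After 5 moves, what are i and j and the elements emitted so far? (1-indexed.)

[i=1,j=1] 5>3 → j++
[i=1,j=2] 5<6 → i++
[i=2,j=2] 7>6 → j++
[i=2,j=3] 7==7 emit → i++,j++
[i=3,j=4] 10<11 → i++

i=4, j=4, emitted=[7]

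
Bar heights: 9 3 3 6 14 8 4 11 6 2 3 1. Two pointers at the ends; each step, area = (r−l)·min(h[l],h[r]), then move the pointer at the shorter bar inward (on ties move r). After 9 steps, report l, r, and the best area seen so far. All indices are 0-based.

l=0 r=11: min(9,1)*11=11 best=11 *, r--
l=0 r=10: min(9,3)*10=30 best=30 *, r--
l=0 r=9: min(9,2)*9=18 best=30, r--
l=0 r=8: min(9,6)*8=48 best=48 *, r--
l=0 r=7: min(9,11)*7=63 best=63 *, l++
l=1 r=7: min(3,11)*6=18 best=63, l++
l=2 r=7: min(3,11)*5=15 best=63, l++
l=3 r=7: min(6,11)*4=24 best=63, l++
l=4 r=7: min(14,11)*3=33 best=63, r--

l=4, r=6, best area=63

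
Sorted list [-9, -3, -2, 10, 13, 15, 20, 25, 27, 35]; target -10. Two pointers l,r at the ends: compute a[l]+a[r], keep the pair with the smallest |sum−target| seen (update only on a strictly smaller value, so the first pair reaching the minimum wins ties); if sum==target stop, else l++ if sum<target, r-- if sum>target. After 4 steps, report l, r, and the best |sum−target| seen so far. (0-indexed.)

l=0, r=5, best |Δ|=21

l=0 r=9: -9+35=26 d=36 *, r--
l=0 r=8: -9+27=18 d=28 *, r--
l=0 r=7: -9+25=16 d=26 *, r--
l=0 r=6: -9+20=11 d=21 *, r--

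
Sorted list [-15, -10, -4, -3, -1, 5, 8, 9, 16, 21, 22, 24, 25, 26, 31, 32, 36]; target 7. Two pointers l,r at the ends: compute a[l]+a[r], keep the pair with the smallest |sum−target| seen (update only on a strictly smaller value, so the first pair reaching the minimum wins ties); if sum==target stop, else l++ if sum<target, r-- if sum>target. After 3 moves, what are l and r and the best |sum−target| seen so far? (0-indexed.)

l=0, r=13, best |Δ|=9

l=0 r=16: -15+36=21 d=14 *, r--
l=0 r=15: -15+32=17 d=10 *, r--
l=0 r=14: -15+31=16 d=9 *, r--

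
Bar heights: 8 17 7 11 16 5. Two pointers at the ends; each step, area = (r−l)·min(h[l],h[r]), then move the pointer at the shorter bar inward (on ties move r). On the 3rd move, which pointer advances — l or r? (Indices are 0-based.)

l=0 r=5: min(8,5)*5=25 best=25 *, r--
l=0 r=4: min(8,16)*4=32 best=32 *, l++
l=1 r=4: min(17,16)*3=48 best=48 *, r--

r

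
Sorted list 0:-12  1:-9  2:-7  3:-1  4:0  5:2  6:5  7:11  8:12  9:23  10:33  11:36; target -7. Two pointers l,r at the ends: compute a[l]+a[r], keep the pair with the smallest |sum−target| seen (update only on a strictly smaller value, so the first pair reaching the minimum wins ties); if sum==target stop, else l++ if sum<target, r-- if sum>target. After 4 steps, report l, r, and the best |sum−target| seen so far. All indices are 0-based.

[0,11] -12+36=24 d=31 * → r--
[0,10] -12+33=21 d=28 * → r--
[0,9] -12+23=11 d=18 * → r--
[0,8] -12+12=0 d=7 * → r--

l=0, r=7, best |Δ|=7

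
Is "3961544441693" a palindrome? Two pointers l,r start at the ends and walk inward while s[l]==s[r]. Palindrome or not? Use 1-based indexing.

l=1 r=13: '3'=='3', l++,r--
l=2 r=12: '9'=='9', l++,r--
l=3 r=11: '6'=='6', l++,r--
l=4 r=10: '1'=='1', l++,r--
l=5 r=9: '5'!='4', stop

not a palindrome (mismatch at 5,9)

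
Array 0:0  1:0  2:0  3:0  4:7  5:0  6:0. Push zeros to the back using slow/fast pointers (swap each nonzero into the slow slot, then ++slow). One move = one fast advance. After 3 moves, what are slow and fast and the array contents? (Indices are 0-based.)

slow=0 fast=0: a[fast]=0, fast++
slow=0 fast=1: a[fast]=0, fast++
slow=0 fast=2: a[fast]=0, fast++

slow=0, fast=3, a=[0, 0, 0, 0, 7, 0, 0]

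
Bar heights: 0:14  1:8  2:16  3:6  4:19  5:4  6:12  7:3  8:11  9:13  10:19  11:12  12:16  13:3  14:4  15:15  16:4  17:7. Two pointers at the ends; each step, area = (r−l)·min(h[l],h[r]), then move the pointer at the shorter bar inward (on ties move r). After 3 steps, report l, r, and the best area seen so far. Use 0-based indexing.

l=1, r=15, best area=210

[0,17] min(14,7)*17=119 best=119 * → r--
[0,16] min(14,4)*16=64 best=119 → r--
[0,15] min(14,15)*15=210 best=210 * → l++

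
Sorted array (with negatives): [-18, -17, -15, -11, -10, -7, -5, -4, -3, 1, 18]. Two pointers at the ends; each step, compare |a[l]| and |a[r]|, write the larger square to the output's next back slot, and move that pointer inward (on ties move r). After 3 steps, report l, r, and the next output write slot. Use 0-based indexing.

l=2, r=9, next write slot=7

[0,10] |-18|<=|18| out[10]=324 → r--
[0,9] |-18|>|1| out[9]=324 → l++
[1,9] |-17|>|1| out[8]=289 → l++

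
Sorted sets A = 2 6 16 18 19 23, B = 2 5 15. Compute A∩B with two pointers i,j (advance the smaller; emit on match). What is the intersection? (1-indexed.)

i=1 j=1: 2==2 emit, i++,j++
i=2 j=2: 6>5, j++
i=2 j=3: 6<15, i++
i=3 j=3: 16>15, j++

intersection = [2]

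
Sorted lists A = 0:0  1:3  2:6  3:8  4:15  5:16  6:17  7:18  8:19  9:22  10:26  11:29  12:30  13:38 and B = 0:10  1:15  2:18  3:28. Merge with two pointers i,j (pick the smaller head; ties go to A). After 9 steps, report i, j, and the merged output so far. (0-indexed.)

i=7, j=2, merged so far=[0, 3, 6, 8, 10, 15, 15, 16, 17]

[i=0,j=0] A[i]=0<=B[j]=10 take 0 → i++
[i=1,j=0] A[i]=3<=B[j]=10 take 3 → i++
[i=2,j=0] A[i]=6<=B[j]=10 take 6 → i++
[i=3,j=0] A[i]=8<=B[j]=10 take 8 → i++
[i=4,j=0] A[i]=15>B[j]=10 take 10 → j++
[i=4,j=1] A[i]=15<=B[j]=15 take 15 → i++
[i=5,j=1] A[i]=16>B[j]=15 take 15 → j++
[i=5,j=2] A[i]=16<=B[j]=18 take 16 → i++
[i=6,j=2] A[i]=17<=B[j]=18 take 17 → i++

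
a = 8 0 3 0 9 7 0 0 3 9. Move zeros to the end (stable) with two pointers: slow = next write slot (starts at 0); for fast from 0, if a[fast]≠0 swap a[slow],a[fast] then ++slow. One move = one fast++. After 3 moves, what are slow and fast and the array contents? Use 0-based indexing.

slow=0 fast=0: a[fast]=8≠0 swap→a[0]=8, slow++,fast++
slow=1 fast=1: a[fast]=0, fast++
slow=1 fast=2: a[fast]=3≠0 swap→a[1]=3, slow++,fast++

slow=2, fast=3, a=[8, 3, 0, 0, 9, 7, 0, 0, 3, 9]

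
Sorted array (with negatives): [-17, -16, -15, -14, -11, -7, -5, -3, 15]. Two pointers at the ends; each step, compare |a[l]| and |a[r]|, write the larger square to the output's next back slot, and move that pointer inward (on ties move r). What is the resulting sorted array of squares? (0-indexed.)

[9, 25, 49, 121, 196, 225, 225, 256, 289]

l=0 r=8: |-17|>|15| out[8]=289, l++
l=1 r=8: |-16|>|15| out[7]=256, l++
l=2 r=8: |-15|<=|15| out[6]=225, r--
l=2 r=7: |-15|>|-3| out[5]=225, l++
l=3 r=7: |-14|>|-3| out[4]=196, l++
l=4 r=7: |-11|>|-3| out[3]=121, l++
l=5 r=7: |-7|>|-3| out[2]=49, l++
l=6 r=7: |-5|>|-3| out[1]=25, l++
l=7 r=7: |-3|<=|-3| out[0]=9, r--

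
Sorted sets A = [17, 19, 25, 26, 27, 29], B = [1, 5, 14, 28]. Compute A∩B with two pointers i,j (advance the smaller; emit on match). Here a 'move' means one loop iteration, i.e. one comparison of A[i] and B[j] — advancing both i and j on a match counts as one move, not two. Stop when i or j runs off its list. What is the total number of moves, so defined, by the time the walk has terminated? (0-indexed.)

9 moves

i=0 j=0: 17>1, j++
i=0 j=1: 17>5, j++
i=0 j=2: 17>14, j++
i=0 j=3: 17<28, i++
i=1 j=3: 19<28, i++
i=2 j=3: 25<28, i++
i=3 j=3: 26<28, i++
i=4 j=3: 27<28, i++
i=5 j=3: 29>28, j++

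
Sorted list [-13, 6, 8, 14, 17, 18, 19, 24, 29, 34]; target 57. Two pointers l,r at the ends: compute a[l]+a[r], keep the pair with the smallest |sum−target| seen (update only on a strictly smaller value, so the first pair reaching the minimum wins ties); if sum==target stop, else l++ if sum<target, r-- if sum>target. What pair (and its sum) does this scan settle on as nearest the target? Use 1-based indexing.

pair (24, 34) with sum 58 (|Δ|=1)

l=1 r=10: -13+34=21 d=36 *, l++
l=2 r=10: 6+34=40 d=17 *, l++
l=3 r=10: 8+34=42 d=15 *, l++
l=4 r=10: 14+34=48 d=9 *, l++
l=5 r=10: 17+34=51 d=6 *, l++
l=6 r=10: 18+34=52 d=5 *, l++
l=7 r=10: 19+34=53 d=4 *, l++
l=8 r=10: 24+34=58 d=1 *, r--
l=8 r=9: 24+29=53 d=4, l++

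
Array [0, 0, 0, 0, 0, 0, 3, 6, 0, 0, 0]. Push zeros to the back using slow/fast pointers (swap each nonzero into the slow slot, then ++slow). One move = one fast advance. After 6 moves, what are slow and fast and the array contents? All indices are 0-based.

slow=0, fast=6, a=[0, 0, 0, 0, 0, 0, 3, 6, 0, 0, 0]

slow=0 fast=0: a[fast]=0, fast++
slow=0 fast=1: a[fast]=0, fast++
slow=0 fast=2: a[fast]=0, fast++
slow=0 fast=3: a[fast]=0, fast++
slow=0 fast=4: a[fast]=0, fast++
slow=0 fast=5: a[fast]=0, fast++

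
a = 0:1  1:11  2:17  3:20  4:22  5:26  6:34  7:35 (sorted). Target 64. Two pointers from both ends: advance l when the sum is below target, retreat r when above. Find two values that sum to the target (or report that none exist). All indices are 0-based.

[0,7] 1+35=36 <64 → l++
[1,7] 11+35=46 <64 → l++
[2,7] 17+35=52 <64 → l++
[3,7] 20+35=55 <64 → l++
[4,7] 22+35=57 <64 → l++
[5,7] 26+35=61 <64 → l++
[6,7] 34+35=69 >64 → r--

no pair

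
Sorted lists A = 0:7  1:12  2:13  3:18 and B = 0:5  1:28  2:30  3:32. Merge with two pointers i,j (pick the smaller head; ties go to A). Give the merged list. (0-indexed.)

i=0 j=0: A[i]=7>B[j]=5 take 5, j++
i=0 j=1: A[i]=7<=B[j]=28 take 7, i++
i=1 j=1: A[i]=12<=B[j]=28 take 12, i++
i=2 j=1: A[i]=13<=B[j]=28 take 13, i++
i=3 j=1: A[i]=18<=B[j]=28 take 18, i++
i=4 j=1: A done, take B[j]=28, j++
i=4 j=2: A done, take B[j]=30, j++
i=4 j=3: A done, take B[j]=32, j++

[5, 7, 12, 13, 18, 28, 30, 32]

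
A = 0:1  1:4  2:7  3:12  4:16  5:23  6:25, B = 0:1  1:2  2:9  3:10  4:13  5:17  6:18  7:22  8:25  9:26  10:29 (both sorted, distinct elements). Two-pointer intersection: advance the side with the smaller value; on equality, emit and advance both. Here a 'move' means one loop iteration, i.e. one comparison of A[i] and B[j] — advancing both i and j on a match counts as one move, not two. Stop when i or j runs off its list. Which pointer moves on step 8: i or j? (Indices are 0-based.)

j

[i=0,j=0] 1==1 emit → i++,j++
[i=1,j=1] 4>2 → j++
[i=1,j=2] 4<9 → i++
[i=2,j=2] 7<9 → i++
[i=3,j=2] 12>9 → j++
[i=3,j=3] 12>10 → j++
[i=3,j=4] 12<13 → i++
[i=4,j=4] 16>13 → j++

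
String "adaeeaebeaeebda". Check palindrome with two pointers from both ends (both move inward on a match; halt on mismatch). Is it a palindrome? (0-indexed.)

l=0 r=14: 'a'=='a', l++,r--
l=1 r=13: 'd'=='d', l++,r--
l=2 r=12: 'a'!='b', stop

not a palindrome (mismatch at 2,12)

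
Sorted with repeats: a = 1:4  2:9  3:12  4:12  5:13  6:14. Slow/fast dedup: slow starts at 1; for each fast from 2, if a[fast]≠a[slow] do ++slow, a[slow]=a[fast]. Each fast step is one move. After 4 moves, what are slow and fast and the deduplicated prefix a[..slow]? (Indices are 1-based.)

slow=4, fast=6, prefix=[4, 9, 12, 13]

slow=1 fast=2: a[fast]=9≠a[slow]=4 write a[2]=9, slow++,fast++
slow=2 fast=3: a[fast]=12≠a[slow]=9 write a[3]=12, slow++,fast++
slow=3 fast=4: a[fast]=12=a[slow] dup, fast++
slow=3 fast=5: a[fast]=13≠a[slow]=12 write a[4]=13, slow++,fast++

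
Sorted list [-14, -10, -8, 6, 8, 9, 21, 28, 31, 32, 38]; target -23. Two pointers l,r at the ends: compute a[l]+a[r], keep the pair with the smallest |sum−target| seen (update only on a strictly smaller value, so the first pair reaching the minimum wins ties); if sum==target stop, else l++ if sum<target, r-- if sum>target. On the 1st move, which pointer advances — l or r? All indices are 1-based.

[1,11] -14+38=24 d=47 * → r--

r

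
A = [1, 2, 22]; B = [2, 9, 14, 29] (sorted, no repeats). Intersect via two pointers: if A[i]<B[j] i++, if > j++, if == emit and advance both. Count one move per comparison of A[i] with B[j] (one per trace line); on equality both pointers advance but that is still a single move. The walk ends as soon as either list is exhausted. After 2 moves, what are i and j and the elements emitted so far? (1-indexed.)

i=3, j=2, emitted=[2]

[i=1,j=1] 1<2 → i++
[i=2,j=1] 2==2 emit → i++,j++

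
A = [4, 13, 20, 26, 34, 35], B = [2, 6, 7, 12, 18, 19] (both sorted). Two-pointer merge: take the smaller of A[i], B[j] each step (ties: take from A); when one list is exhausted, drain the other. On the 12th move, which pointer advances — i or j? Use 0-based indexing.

i

i=0 j=0: A[i]=4>B[j]=2 take 2, j++
i=0 j=1: A[i]=4<=B[j]=6 take 4, i++
i=1 j=1: A[i]=13>B[j]=6 take 6, j++
i=1 j=2: A[i]=13>B[j]=7 take 7, j++
i=1 j=3: A[i]=13>B[j]=12 take 12, j++
i=1 j=4: A[i]=13<=B[j]=18 take 13, i++
i=2 j=4: A[i]=20>B[j]=18 take 18, j++
i=2 j=5: A[i]=20>B[j]=19 take 19, j++
i=2 j=6: B done, take A[i]=20, i++
i=3 j=6: B done, take A[i]=26, i++
i=4 j=6: B done, take A[i]=34, i++
i=5 j=6: B done, take A[i]=35, i++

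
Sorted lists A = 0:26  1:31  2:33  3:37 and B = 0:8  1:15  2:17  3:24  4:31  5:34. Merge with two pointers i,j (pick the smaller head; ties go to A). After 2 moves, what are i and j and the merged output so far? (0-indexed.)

i=0 j=0: A[i]=26>B[j]=8 take 8, j++
i=0 j=1: A[i]=26>B[j]=15 take 15, j++

i=0, j=2, merged so far=[8, 15]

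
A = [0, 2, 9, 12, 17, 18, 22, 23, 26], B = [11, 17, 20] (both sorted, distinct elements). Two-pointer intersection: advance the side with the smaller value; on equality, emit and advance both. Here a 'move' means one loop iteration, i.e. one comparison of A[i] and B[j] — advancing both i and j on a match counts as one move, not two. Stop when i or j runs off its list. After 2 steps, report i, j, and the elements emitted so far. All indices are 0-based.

i=2, j=0, emitted=[]

[i=0,j=0] 0<11 → i++
[i=1,j=0] 2<11 → i++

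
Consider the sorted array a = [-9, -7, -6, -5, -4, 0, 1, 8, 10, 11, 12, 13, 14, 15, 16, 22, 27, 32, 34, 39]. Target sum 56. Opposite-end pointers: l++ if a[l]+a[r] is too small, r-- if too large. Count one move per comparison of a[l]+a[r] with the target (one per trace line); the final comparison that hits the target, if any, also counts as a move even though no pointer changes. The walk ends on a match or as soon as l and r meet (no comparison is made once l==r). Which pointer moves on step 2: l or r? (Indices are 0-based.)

[0,19] -9+39=30 <56 → l++
[1,19] -7+39=32 <56 → l++

l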